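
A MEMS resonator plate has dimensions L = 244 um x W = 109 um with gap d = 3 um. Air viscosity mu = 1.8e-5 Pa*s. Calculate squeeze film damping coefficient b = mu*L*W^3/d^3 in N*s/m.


Step 1: Convert to SI.
L = 244e-6 m, W = 109e-6 m, d = 3e-6 m
Step 2: W^3 = (109e-6)^3 = 1.30e-12 m^3
Step 3: d^3 = (3e-6)^3 = 2.70e-17 m^3
Step 4: b = 1.8e-5 * 244e-6 * 1.30e-12 / 2.70e-17
b = 2.11e-04 N*s/m


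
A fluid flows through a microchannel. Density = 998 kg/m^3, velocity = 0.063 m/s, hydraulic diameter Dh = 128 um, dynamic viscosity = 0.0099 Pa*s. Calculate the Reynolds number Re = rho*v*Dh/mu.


Step 1: Convert Dh to meters: Dh = 128e-6 m
Step 2: Re = rho * v * Dh / mu
Re = 998 * 0.063 * 128e-6 / 0.0099
Re = 0.813


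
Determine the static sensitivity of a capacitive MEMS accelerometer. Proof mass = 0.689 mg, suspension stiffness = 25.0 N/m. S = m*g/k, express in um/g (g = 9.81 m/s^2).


Step 1: Convert mass: m = 0.689 mg = 6.89e-07 kg
Step 2: S = m * g / k = 6.89e-07 * 9.81 / 25.0
Step 3: S = 2.70e-07 m/g
Step 4: Convert to um/g: S = 0.27 um/g


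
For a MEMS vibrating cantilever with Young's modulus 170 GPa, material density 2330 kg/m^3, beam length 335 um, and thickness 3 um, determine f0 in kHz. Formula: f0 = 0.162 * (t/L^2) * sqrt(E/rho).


Step 1: Convert units to SI.
t_SI = 3e-6 m, L_SI = 335e-6 m
Step 2: Calculate sqrt(E/rho).
sqrt(170e9 / 2330) = 8541.74 m/s
Step 3: Compute f0.
f0 = 0.162 * 3e-6 / (335e-6)^2 * 8541.74 = 36990.7 Hz = 36.99 kHz


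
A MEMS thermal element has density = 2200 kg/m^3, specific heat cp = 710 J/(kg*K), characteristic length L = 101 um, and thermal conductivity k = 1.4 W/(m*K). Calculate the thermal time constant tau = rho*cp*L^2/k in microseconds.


Step 1: Convert L to m: L = 101e-6 m
Step 2: L^2 = (101e-6)^2 = 1.0201e-08 m^2
Step 3: tau = 2200 * 710 * 1.0201e-08 / 1.4 = 1.138140143e-02 s
Step 4: Convert to microseconds (multiply by 1e6).
tau = 11381.401 us


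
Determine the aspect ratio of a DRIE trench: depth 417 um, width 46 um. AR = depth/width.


Step 1: AR = depth / width
Step 2: AR = 417 / 46
AR = 9.1


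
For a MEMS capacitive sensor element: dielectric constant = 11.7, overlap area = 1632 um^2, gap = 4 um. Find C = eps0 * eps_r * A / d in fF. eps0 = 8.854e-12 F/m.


Step 1: Convert area to m^2: A = 1632e-12 m^2
Step 2: Convert gap to m: d = 4e-6 m
Step 3: C = eps0 * eps_r * A / d
C = 8.854e-12 * 11.7 * 1632e-12 / 4e-6
Step 4: Convert to fF (multiply by 1e15).
C = 42.27 fF


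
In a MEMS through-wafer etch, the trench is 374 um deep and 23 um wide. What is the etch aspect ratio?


Step 1: AR = depth / width
Step 2: AR = 374 / 23
AR = 16.3


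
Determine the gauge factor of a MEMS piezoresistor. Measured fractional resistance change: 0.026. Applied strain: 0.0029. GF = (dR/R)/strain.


Step 1: Identify values.
dR/R = 0.026, strain = 0.0029
Step 2: GF = (dR/R) / strain = 0.026 / 0.0029
GF = 9.0


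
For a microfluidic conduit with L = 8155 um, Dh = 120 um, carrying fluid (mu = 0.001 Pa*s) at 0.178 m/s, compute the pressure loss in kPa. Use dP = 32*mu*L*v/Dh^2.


Step 1: Convert to SI: L = 8155e-6 m, Dh = 120e-6 m
Step 2: dP = 32 * 0.001 * 8155e-6 * 0.178 / (120e-6)^2
Step 3: dP = 3225.76 Pa
Step 4: Convert to kPa: dP = 3.23 kPa


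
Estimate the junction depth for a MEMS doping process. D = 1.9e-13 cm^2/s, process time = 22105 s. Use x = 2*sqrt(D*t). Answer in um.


Step 1: Compute D*t = 1.9e-13 * 22105 = 4.19995e-09 cm^2
Step 2: sqrt(D*t) = 6.4807e-05 cm
Step 3: x = 2 * 6.4807e-05 cm = 1.29614e-04 cm
Step 4: Convert to um (1 cm = 1e4 um): x = 1.296 um


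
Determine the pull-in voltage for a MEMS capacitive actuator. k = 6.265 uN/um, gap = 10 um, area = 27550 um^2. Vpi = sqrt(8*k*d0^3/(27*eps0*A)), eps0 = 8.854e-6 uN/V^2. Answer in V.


Step 1: Compute numerator: 8 * k * d0^3 = 8 * 6.265 * 10^3 = 50120.0
Step 2: Compute denominator: 27 * eps0 * A = 27 * 8.854e-6 * 27550 = 6.586048
Step 3: Vpi = sqrt(50120.0 / 6.586048)
Vpi = 87.24 V


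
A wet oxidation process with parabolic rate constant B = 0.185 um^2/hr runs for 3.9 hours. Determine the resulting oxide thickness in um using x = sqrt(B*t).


Step 1: Compute B*t = 0.185 * 3.9 = 0.7215
Step 2: x = sqrt(0.7215)
x = 0.849 um


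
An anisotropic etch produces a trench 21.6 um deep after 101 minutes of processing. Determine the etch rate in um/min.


Step 1: Etch rate = depth / time
Step 2: rate = 21.6 / 101
rate = 0.214 um/min


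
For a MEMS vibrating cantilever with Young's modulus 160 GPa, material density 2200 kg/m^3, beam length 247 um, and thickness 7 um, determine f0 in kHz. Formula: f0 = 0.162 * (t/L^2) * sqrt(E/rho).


Step 1: Convert units to SI.
t_SI = 7e-6 m, L_SI = 247e-6 m
Step 2: Calculate sqrt(E/rho).
sqrt(160e9 / 2200) = 8528.03 m/s
Step 3: Compute f0.
f0 = 0.162 * 7e-6 / (247e-6)^2 * 8528.03 = 158514.1 Hz = 158.51 kHz


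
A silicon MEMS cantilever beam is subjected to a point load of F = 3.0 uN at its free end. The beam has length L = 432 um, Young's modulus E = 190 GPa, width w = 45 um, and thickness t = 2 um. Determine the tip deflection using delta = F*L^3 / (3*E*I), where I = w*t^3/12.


Step 1: Calculate the second moment of area.
I = w * t^3 / 12 = 45 * 2^3 / 12 = 30.0 um^4
Step 2: Convert E to consistent units (1 GPa = 1000 uN/um^2).
E = 190 GPa = 190000 uN/um^2
Step 3: Calculate tip deflection.
delta = F * L^3 / (3 * E * I)
delta = 3.0 * 432^3 / (3 * 190000 * 30.0)
delta = 14.1441 um


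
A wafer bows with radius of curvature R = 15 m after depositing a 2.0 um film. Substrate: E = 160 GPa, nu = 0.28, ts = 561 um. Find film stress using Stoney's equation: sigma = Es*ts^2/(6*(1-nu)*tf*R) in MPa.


Step 1: Compute numerator: Es * ts^2 = 160 * 561^2 = 50355360 (GPa*um^2)
Step 2: Compute denominator (R in um): 6*(1-nu)*tf*R = 6*0.72*2.0*15e6 = 129600000.0 (um^2)
Step 3: sigma (GPa) = 50355360 / 129600000.0 = 3.88544e-01 GPa
Step 4: Convert to MPa (x1000): sigma = 388.5 MPa


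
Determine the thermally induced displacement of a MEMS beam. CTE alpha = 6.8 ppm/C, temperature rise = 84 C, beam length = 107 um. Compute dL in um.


Step 1: Convert CTE: alpha = 6.8 ppm/C = 6.8e-6 /C
Step 2: dL = 6.8e-6 * 84 * 107
dL = 0.0611 um


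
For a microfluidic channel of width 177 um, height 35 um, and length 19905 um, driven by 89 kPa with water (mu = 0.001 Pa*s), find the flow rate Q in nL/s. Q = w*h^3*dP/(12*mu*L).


Step 1: Convert all dimensions to SI (meters).
w = 177e-6 m, h = 35e-6 m, L = 19905e-6 m, dP = 89e3 Pa
Step 2: Q = w * h^3 * dP / (12 * mu * L)
Q = 177e-6 * (35e-6)^3 * 89e3 / (12 * 0.001 * 19905e-6) = 2.8276391e-09 m^3/s
Step 3: Convert Q from m^3/s to nL/s (1 m^3 = 1e12 nL, so multiply by 1e12).
Q = 2827.639 nL/s


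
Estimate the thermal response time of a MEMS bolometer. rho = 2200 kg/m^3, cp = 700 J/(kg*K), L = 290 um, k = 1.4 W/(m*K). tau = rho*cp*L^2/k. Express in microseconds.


Step 1: Convert L to m: L = 290e-6 m
Step 2: L^2 = (290e-6)^2 = 8.41e-08 m^2
Step 3: tau = 2200 * 700 * 8.41e-08 / 1.4 = 9.251e-02 s
Step 4: Convert to microseconds (multiply by 1e6).
tau = 92510.0 us


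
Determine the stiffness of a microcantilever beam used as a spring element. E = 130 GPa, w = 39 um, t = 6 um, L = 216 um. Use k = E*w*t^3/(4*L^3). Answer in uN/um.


Step 1: Convert E to consistent units (1 GPa = 1000 uN/um^2).
E = 130 GPa = 130000 uN/um^2
Step 2: Compute t^3 = 6^3 = 216
Step 3: Compute L^3 = 216^3 = 10077696
Step 4: k = 130000 * 39 * 216 / (4 * 10077696)
k = 27.1669 uN/um


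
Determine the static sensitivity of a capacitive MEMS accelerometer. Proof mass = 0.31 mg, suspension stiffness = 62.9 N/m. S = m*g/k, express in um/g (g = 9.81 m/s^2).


Step 1: Convert mass: m = 0.31 mg = 3.10e-07 kg
Step 2: S = m * g / k = 3.10e-07 * 9.81 / 62.9
Step 3: S = 4.83e-08 m/g
Step 4: Convert to um/g: S = 0.048 um/g


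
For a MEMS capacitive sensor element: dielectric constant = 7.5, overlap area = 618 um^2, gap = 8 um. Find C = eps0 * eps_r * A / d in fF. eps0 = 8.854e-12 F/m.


Step 1: Convert area to m^2: A = 618e-12 m^2
Step 2: Convert gap to m: d = 8e-6 m
Step 3: C = eps0 * eps_r * A / d
C = 8.854e-12 * 7.5 * 618e-12 / 8e-6
Step 4: Convert to fF (multiply by 1e15).
C = 5.13 fF


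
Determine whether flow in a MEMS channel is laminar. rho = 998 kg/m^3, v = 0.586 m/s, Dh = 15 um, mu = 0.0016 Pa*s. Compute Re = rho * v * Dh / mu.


Step 1: Convert Dh to meters: Dh = 15e-6 m
Step 2: Re = rho * v * Dh / mu
Re = 998 * 0.586 * 15e-6 / 0.0016
Re = 5.483
Since Re = 5.483 is below ~2300, the flow is laminar.


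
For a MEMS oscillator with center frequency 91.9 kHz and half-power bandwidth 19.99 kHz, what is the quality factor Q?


Step 1: Q = f0 / bandwidth
Step 2: Q = 91.9 / 19.99
Q = 4.6


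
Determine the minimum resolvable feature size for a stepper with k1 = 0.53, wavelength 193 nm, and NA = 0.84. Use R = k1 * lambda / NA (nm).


Step 1: Identify values: k1 = 0.53, lambda = 193 nm, NA = 0.84
Step 2: R = k1 * lambda / NA
R = 0.53 * 193 / 0.84
R = 121.8 nm


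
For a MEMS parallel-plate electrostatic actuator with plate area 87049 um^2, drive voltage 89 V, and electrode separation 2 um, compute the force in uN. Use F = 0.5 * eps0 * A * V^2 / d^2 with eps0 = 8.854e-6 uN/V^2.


Step 1: Identify parameters.
eps0 = 8.854e-6 uN/V^2, A = 87049 um^2, V = 89 V, d = 2 um
Step 2: Compute V^2 = 89^2 = 7921
Step 3: Compute d^2 = 2^2 = 4
Step 4: F = 0.5 * 8.854e-6 * 87049 * 7921 / 4
F = 763.121 uN


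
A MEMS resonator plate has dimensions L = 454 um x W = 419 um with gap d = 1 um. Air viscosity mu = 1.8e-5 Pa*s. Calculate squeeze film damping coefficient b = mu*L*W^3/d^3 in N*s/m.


Step 1: Convert to SI.
L = 454e-6 m, W = 419e-6 m, d = 1e-6 m
Step 2: W^3 = (419e-6)^3 = 7.36e-11 m^3
Step 3: d^3 = (1e-6)^3 = 1.00e-18 m^3
Step 4: b = 1.8e-5 * 454e-6 * 7.36e-11 / 1.00e-18
b = 6.01e-01 N*s/m


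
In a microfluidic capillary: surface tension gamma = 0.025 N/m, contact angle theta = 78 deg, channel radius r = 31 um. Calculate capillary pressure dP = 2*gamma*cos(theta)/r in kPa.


Step 1: cos(78 deg) = 0.2079
Step 2: Convert r to m: r = 31e-6 m
Step 3: dP = 2 * 0.025 * 0.2079 / 31e-6 = 335.3 Pa
Step 4: Convert Pa to kPa (divide by 1000).
dP = 0.34 kPa


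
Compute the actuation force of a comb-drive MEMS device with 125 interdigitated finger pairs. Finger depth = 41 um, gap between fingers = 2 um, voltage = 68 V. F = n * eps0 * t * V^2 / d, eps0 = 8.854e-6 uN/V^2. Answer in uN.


Step 1: Parameters: n=125, eps0=8.854e-6 uN/V^2, t=41 um, V=68 V, d=2 um
Step 2: V^2 = 4624
Step 3: F = 125 * 8.854e-6 * 41 * 4624 / 2
F = 104.911 uN


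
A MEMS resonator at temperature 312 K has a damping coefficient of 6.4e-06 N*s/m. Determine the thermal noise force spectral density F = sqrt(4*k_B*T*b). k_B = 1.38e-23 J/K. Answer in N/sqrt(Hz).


Step 1: Compute 4 * k_B * T * b
= 4 * 1.38e-23 * 312 * 6.4e-06
= 1.1022e-25 N^2/Hz
Step 2: F_noise = sqrt(1.1022e-25)
F_noise = 3.32e-13 N/sqrt(Hz)


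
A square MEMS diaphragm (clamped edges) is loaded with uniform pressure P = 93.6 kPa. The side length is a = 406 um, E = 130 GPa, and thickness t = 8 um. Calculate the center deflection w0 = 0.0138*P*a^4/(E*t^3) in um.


Step 1: Convert pressure to compatible units (E is in GPa, so P in GPa).
P = 93.6 kPa = 93.6e-6 GPa
Step 2: Compute numerator: 0.0138 * P * a^4.
a^4 = 406^4 = 27170906896
numerator = 0.0138 * 93.6e-6 * 27170906896 = 3.50961e+04
Step 3: Compute denominator: E * t^3 = 130 * 8^3 = 66560
Step 4: w0 = numerator / denominator = 3.50961e+04 / 66560 = 0.5273 um


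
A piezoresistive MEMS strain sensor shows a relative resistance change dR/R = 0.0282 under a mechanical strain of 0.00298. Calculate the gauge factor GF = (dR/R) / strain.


Step 1: Identify values.
dR/R = 0.0282, strain = 0.00298
Step 2: GF = (dR/R) / strain = 0.0282 / 0.00298
GF = 9.5


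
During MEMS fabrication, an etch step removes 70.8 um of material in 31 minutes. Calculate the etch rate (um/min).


Step 1: Etch rate = depth / time
Step 2: rate = 70.8 / 31
rate = 2.284 um/min


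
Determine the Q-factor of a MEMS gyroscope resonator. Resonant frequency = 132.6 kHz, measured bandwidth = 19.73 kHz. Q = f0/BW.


Step 1: Q = f0 / bandwidth
Step 2: Q = 132.6 / 19.73
Q = 6.7


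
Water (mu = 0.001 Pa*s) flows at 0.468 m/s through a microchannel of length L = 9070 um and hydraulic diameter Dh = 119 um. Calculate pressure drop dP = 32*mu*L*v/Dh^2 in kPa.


Step 1: Convert to SI: L = 9070e-6 m, Dh = 119e-6 m
Step 2: dP = 32 * 0.001 * 9070e-6 * 0.468 / (119e-6)^2
Step 3: dP = 9592.00 Pa
Step 4: Convert to kPa: dP = 9.59 kPa


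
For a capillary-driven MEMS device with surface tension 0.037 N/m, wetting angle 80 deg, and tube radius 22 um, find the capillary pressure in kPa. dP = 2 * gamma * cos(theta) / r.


Step 1: cos(80 deg) = 0.1736
Step 2: Convert r to m: r = 22e-6 m
Step 3: dP = 2 * 0.037 * 0.1736 / 22e-6 = 583.9 Pa
Step 4: Convert Pa to kPa (divide by 1000).
dP = 0.58 kPa


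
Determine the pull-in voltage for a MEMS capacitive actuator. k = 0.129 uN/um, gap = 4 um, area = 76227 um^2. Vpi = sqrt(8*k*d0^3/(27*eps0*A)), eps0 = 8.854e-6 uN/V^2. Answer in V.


Step 1: Compute numerator: 8 * k * d0^3 = 8 * 0.129 * 4^3 = 66.048
Step 2: Compute denominator: 27 * eps0 * A = 27 * 8.854e-6 * 76227 = 18.222674
Step 3: Vpi = sqrt(66.048 / 18.222674)
Vpi = 1.9 V


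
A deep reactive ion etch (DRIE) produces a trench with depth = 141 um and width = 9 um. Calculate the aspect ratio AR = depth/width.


Step 1: AR = depth / width
Step 2: AR = 141 / 9
AR = 15.7


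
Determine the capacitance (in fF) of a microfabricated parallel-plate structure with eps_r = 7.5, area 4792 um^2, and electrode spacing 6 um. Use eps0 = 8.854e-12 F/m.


Step 1: Convert area to m^2: A = 4792e-12 m^2
Step 2: Convert gap to m: d = 6e-6 m
Step 3: C = eps0 * eps_r * A / d
C = 8.854e-12 * 7.5 * 4792e-12 / 6e-6
Step 4: Convert to fF (multiply by 1e15).
C = 53.04 fF


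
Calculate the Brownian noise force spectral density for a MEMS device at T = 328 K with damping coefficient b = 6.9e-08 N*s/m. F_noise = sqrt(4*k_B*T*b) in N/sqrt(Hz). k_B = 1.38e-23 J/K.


Step 1: Compute 4 * k_B * T * b
= 4 * 1.38e-23 * 328 * 6.9e-08
= 1.2493e-27 N^2/Hz
Step 2: F_noise = sqrt(1.2493e-27)
F_noise = 3.53e-14 N/sqrt(Hz)


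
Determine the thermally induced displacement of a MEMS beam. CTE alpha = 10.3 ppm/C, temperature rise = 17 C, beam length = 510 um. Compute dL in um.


Step 1: Convert CTE: alpha = 10.3 ppm/C = 10.3e-6 /C
Step 2: dL = 10.3e-6 * 17 * 510
dL = 0.0893 um


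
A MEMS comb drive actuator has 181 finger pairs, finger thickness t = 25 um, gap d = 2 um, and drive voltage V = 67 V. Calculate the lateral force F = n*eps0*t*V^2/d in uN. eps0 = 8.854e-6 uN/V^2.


Step 1: Parameters: n=181, eps0=8.854e-6 uN/V^2, t=25 um, V=67 V, d=2 um
Step 2: V^2 = 4489
Step 3: F = 181 * 8.854e-6 * 25 * 4489 / 2
F = 89.924 uN


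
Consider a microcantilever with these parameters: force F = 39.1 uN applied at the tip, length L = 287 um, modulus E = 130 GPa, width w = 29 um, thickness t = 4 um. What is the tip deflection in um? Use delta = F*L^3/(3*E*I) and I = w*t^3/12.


Step 1: Calculate the second moment of area.
I = w * t^3 / 12 = 29 * 4^3 / 12 = 154.6667 um^4
Step 2: Convert E to consistent units (1 GPa = 1000 uN/um^2).
E = 130 GPa = 130000 uN/um^2
Step 3: Calculate tip deflection.
delta = F * L^3 / (3 * E * I)
delta = 39.1 * 287^3 / (3 * 130000 * 154.6667)
delta = 15.3236 um


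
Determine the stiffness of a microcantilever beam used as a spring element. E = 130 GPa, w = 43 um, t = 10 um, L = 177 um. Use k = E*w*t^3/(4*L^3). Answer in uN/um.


Step 1: Convert E to consistent units (1 GPa = 1000 uN/um^2).
E = 130 GPa = 130000 uN/um^2
Step 2: Compute t^3 = 10^3 = 1000
Step 3: Compute L^3 = 177^3 = 5545233
Step 4: k = 130000 * 43 * 1000 / (4 * 5545233)
k = 252.0183 uN/um


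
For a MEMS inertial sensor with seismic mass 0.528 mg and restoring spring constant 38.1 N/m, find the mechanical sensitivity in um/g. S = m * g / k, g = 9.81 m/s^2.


Step 1: Convert mass: m = 0.528 mg = 5.28e-07 kg
Step 2: S = m * g / k = 5.28e-07 * 9.81 / 38.1
Step 3: S = 1.36e-07 m/g
Step 4: Convert to um/g: S = 0.136 um/g


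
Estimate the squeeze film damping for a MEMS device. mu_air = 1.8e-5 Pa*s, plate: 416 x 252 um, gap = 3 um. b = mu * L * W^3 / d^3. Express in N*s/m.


Step 1: Convert to SI.
L = 416e-6 m, W = 252e-6 m, d = 3e-6 m
Step 2: W^3 = (252e-6)^3 = 1.60e-11 m^3
Step 3: d^3 = (3e-6)^3 = 2.70e-17 m^3
Step 4: b = 1.8e-5 * 416e-6 * 1.60e-11 / 2.70e-17
b = 4.44e-03 N*s/m


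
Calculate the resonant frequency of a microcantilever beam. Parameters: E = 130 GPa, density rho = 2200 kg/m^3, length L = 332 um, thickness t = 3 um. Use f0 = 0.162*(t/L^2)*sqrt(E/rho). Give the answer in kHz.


Step 1: Convert units to SI.
t_SI = 3e-6 m, L_SI = 332e-6 m
Step 2: Calculate sqrt(E/rho).
sqrt(130e9 / 2200) = 7687.06 m/s
Step 3: Compute f0.
f0 = 0.162 * 3e-6 / (332e-6)^2 * 7687.06 = 33893.8 Hz = 33.89 kHz


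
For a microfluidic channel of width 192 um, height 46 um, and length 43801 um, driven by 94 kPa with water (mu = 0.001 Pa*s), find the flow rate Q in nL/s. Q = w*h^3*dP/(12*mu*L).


Step 1: Convert all dimensions to SI (meters).
w = 192e-6 m, h = 46e-6 m, L = 43801e-6 m, dP = 94e3 Pa
Step 2: Q = w * h^3 * dP / (12 * mu * L)
Q = 192e-6 * (46e-6)^3 * 94e3 / (12 * 0.001 * 43801e-6) = 3.34223748e-09 m^3/s
Step 3: Convert Q from m^3/s to nL/s (1 m^3 = 1e12 nL, so multiply by 1e12).
Q = 3342.237 nL/s


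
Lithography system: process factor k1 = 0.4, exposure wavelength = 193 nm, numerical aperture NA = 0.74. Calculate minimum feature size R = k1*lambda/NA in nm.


Step 1: Identify values: k1 = 0.4, lambda = 193 nm, NA = 0.74
Step 2: R = k1 * lambda / NA
R = 0.4 * 193 / 0.74
R = 104.3 nm


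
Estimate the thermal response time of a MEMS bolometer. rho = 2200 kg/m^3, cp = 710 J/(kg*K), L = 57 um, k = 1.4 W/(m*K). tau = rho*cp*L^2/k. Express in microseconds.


Step 1: Convert L to m: L = 57e-6 m
Step 2: L^2 = (57e-6)^2 = 3.249e-09 m^2
Step 3: tau = 2200 * 710 * 3.249e-09 / 1.4 = 3.62495571e-03 s
Step 4: Convert to microseconds (multiply by 1e6).
tau = 3624.956 us


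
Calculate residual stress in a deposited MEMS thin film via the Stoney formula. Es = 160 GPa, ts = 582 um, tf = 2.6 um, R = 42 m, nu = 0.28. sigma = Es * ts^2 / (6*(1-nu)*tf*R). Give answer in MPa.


Step 1: Compute numerator: Es * ts^2 = 160 * 582^2 = 54195840 (GPa*um^2)
Step 2: Compute denominator (R in um): 6*(1-nu)*tf*R = 6*0.72*2.6*42e6 = 471744000.0 (um^2)
Step 3: sigma (GPa) = 54195840 / 471744000.0 = 1.14884e-01 GPa
Step 4: Convert to MPa (x1000): sigma = 114.9 MPa


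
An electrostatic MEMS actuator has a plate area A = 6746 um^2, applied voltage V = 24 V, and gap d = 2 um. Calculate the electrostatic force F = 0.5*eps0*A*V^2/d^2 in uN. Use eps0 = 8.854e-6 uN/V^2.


Step 1: Identify parameters.
eps0 = 8.854e-6 uN/V^2, A = 6746 um^2, V = 24 V, d = 2 um
Step 2: Compute V^2 = 24^2 = 576
Step 3: Compute d^2 = 2^2 = 4
Step 4: F = 0.5 * 8.854e-6 * 6746 * 576 / 4
F = 4.3 uN


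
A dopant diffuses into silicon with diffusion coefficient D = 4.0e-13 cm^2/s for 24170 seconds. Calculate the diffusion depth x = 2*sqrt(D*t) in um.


Step 1: Compute D*t = 4.0e-13 * 24170 = 9.668e-09 cm^2
Step 2: sqrt(D*t) = 9.8326e-05 cm
Step 3: x = 2 * 9.8326e-05 cm = 1.96652e-04 cm
Step 4: Convert to um (1 cm = 1e4 um): x = 1.967 um


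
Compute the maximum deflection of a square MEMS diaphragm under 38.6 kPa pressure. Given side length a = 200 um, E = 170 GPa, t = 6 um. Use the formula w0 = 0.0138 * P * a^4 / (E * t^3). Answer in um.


Step 1: Convert pressure to compatible units (E is in GPa, so P in GPa).
P = 38.6 kPa = 38.6e-6 GPa
Step 2: Compute numerator: 0.0138 * P * a^4.
a^4 = 200^4 = 1600000000
numerator = 0.0138 * 38.6e-6 * 1600000000 = 8.5229e+02
Step 3: Compute denominator: E * t^3 = 170 * 6^3 = 36720
Step 4: w0 = numerator / denominator = 8.5229e+02 / 36720 = 0.0232 um


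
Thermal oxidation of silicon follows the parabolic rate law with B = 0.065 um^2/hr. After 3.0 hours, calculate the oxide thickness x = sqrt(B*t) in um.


Step 1: Compute B*t = 0.065 * 3.0 = 0.195
Step 2: x = sqrt(0.195)
x = 0.442 um


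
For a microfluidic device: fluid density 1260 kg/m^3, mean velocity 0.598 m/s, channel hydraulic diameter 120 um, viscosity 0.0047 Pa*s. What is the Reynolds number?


Step 1: Convert Dh to meters: Dh = 120e-6 m
Step 2: Re = rho * v * Dh / mu
Re = 1260 * 0.598 * 120e-6 / 0.0047
Re = 19.238


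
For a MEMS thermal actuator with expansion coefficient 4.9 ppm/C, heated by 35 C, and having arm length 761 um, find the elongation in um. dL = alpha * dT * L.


Step 1: Convert CTE: alpha = 4.9 ppm/C = 4.9e-6 /C
Step 2: dL = 4.9e-6 * 35 * 761
dL = 0.1305 um


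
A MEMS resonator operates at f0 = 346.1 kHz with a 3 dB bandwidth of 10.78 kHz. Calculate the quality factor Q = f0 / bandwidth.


Step 1: Q = f0 / bandwidth
Step 2: Q = 346.1 / 10.78
Q = 32.1


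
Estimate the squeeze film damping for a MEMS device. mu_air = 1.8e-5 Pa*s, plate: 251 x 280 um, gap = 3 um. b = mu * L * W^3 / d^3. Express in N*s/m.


Step 1: Convert to SI.
L = 251e-6 m, W = 280e-6 m, d = 3e-6 m
Step 2: W^3 = (280e-6)^3 = 2.20e-11 m^3
Step 3: d^3 = (3e-6)^3 = 2.70e-17 m^3
Step 4: b = 1.8e-5 * 251e-6 * 2.20e-11 / 2.70e-17
b = 3.67e-03 N*s/m


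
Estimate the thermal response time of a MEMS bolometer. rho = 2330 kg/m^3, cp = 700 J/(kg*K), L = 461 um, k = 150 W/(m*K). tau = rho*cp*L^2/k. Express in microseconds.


Step 1: Convert L to m: L = 461e-6 m
Step 2: L^2 = (461e-6)^2 = 2.12521e-07 m^2
Step 3: tau = 2330 * 700 * 2.12521e-07 / 150 = 2.31081167e-03 s
Step 4: Convert to microseconds (multiply by 1e6).
tau = 2310.812 us


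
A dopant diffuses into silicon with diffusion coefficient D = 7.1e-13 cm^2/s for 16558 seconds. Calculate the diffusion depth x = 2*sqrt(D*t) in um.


Step 1: Compute D*t = 7.1e-13 * 16558 = 1.175618e-08 cm^2
Step 2: sqrt(D*t) = 1.08426e-04 cm
Step 3: x = 2 * 1.08426e-04 cm = 2.16852e-04 cm
Step 4: Convert to um (1 cm = 1e4 um): x = 2.169 um


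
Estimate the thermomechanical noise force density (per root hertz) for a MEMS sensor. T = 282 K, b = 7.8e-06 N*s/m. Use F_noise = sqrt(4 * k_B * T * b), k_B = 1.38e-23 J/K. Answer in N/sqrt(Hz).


Step 1: Compute 4 * k_B * T * b
= 4 * 1.38e-23 * 282 * 7.8e-06
= 1.2142e-25 N^2/Hz
Step 2: F_noise = sqrt(1.2142e-25)
F_noise = 3.48e-13 N/sqrt(Hz)


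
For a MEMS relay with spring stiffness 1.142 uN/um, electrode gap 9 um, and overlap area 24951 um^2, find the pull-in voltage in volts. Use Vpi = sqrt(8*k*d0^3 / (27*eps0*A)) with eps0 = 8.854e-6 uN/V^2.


Step 1: Compute numerator: 8 * k * d0^3 = 8 * 1.142 * 9^3 = 6660.144
Step 2: Compute denominator: 27 * eps0 * A = 27 * 8.854e-6 * 24951 = 5.964736
Step 3: Vpi = sqrt(6660.144 / 5.964736)
Vpi = 33.42 V


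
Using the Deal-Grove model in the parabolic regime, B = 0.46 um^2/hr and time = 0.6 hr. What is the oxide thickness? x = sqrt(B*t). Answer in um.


Step 1: Compute B*t = 0.46 * 0.6 = 0.276
Step 2: x = sqrt(0.276)
x = 0.525 um


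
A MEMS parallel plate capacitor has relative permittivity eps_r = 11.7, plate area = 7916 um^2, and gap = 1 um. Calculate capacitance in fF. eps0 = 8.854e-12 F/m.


Step 1: Convert area to m^2: A = 7916e-12 m^2
Step 2: Convert gap to m: d = 1e-6 m
Step 3: C = eps0 * eps_r * A / d
C = 8.854e-12 * 11.7 * 7916e-12 / 1e-6
Step 4: Convert to fF (multiply by 1e15).
C = 820.03 fF


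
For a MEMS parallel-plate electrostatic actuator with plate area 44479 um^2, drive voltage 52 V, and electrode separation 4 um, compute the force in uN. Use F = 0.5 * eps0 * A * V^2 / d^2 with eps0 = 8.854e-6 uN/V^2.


Step 1: Identify parameters.
eps0 = 8.854e-6 uN/V^2, A = 44479 um^2, V = 52 V, d = 4 um
Step 2: Compute V^2 = 52^2 = 2704
Step 3: Compute d^2 = 4^2 = 16
Step 4: F = 0.5 * 8.854e-6 * 44479 * 2704 / 16
F = 33.278 uN


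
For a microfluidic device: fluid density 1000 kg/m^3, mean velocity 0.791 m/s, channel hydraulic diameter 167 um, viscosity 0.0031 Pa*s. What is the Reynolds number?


Step 1: Convert Dh to meters: Dh = 167e-6 m
Step 2: Re = rho * v * Dh / mu
Re = 1000 * 0.791 * 167e-6 / 0.0031
Re = 42.612


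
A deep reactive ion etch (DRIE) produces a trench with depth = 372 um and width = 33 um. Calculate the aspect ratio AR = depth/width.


Step 1: AR = depth / width
Step 2: AR = 372 / 33
AR = 11.3


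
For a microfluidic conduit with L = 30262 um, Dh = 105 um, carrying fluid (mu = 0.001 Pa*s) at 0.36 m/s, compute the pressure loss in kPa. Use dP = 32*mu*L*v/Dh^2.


Step 1: Convert to SI: L = 30262e-6 m, Dh = 105e-6 m
Step 2: dP = 32 * 0.001 * 30262e-6 * 0.36 / (105e-6)^2
Step 3: dP = 31620.70 Pa
Step 4: Convert to kPa: dP = 31.62 kPa


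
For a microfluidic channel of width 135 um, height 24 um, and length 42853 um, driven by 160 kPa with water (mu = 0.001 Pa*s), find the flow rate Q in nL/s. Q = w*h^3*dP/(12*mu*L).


Step 1: Convert all dimensions to SI (meters).
w = 135e-6 m, h = 24e-6 m, L = 42853e-6 m, dP = 160e3 Pa
Step 2: Q = w * h^3 * dP / (12 * mu * L)
Q = 135e-6 * (24e-6)^3 * 160e3 / (12 * 0.001 * 42853e-6) = 5.8066413e-10 m^3/s
Step 3: Convert Q from m^3/s to nL/s (1 m^3 = 1e12 nL, so multiply by 1e12).
Q = 580.664 nL/s


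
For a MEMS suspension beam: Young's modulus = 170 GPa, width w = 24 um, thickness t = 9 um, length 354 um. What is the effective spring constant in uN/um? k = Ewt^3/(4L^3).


Step 1: Convert E to consistent units (1 GPa = 1000 uN/um^2).
E = 170 GPa = 170000 uN/um^2
Step 2: Compute t^3 = 9^3 = 729
Step 3: Compute L^3 = 354^3 = 44361864
Step 4: k = 170000 * 24 * 729 / (4 * 44361864)
k = 16.7617 uN/um


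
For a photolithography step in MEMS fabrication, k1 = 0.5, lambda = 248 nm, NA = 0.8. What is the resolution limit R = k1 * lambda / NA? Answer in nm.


Step 1: Identify values: k1 = 0.5, lambda = 248 nm, NA = 0.8
Step 2: R = k1 * lambda / NA
R = 0.5 * 248 / 0.8
R = 155.0 nm


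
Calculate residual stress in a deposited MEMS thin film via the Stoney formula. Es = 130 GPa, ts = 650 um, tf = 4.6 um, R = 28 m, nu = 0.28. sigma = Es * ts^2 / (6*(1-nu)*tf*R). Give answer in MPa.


Step 1: Compute numerator: Es * ts^2 = 130 * 650^2 = 54925000 (GPa*um^2)
Step 2: Compute denominator (R in um): 6*(1-nu)*tf*R = 6*0.72*4.6*28e6 = 556416000.0 (um^2)
Step 3: sigma (GPa) = 54925000 / 556416000.0 = 9.8712e-02 GPa
Step 4: Convert to MPa (x1000): sigma = 98.7 MPa


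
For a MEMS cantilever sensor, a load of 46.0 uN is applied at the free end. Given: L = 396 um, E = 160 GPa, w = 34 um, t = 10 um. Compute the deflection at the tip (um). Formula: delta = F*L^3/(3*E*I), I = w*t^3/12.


Step 1: Calculate the second moment of area.
I = w * t^3 / 12 = 34 * 10^3 / 12 = 2833.3333 um^4
Step 2: Convert E to consistent units (1 GPa = 1000 uN/um^2).
E = 160 GPa = 160000 uN/um^2
Step 3: Calculate tip deflection.
delta = F * L^3 / (3 * E * I)
delta = 46.0 * 396^3 / (3 * 160000 * 2833.3333)
delta = 2.1004 um


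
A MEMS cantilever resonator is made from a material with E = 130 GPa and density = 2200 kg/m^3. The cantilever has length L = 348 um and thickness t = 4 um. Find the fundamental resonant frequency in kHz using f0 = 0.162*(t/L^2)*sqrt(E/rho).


Step 1: Convert units to SI.
t_SI = 4e-6 m, L_SI = 348e-6 m
Step 2: Calculate sqrt(E/rho).
sqrt(130e9 / 2200) = 7687.06 m/s
Step 3: Compute f0.
f0 = 0.162 * 4e-6 / (348e-6)^2 * 7687.06 = 41131.7 Hz = 41.13 kHz


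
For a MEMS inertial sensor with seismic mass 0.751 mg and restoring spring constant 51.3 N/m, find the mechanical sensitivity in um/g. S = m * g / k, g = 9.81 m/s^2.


Step 1: Convert mass: m = 0.751 mg = 7.51e-07 kg
Step 2: S = m * g / k = 7.51e-07 * 9.81 / 51.3
Step 3: S = 1.44e-07 m/g
Step 4: Convert to um/g: S = 0.144 um/g


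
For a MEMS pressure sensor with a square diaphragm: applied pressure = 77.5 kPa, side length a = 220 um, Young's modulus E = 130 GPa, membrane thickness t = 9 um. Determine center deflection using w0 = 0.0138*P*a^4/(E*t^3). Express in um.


Step 1: Convert pressure to compatible units (E is in GPa, so P in GPa).
P = 77.5 kPa = 77.5e-6 GPa
Step 2: Compute numerator: 0.0138 * P * a^4.
a^4 = 220^4 = 2342560000
numerator = 0.0138 * 77.5e-6 * 2342560000 = 2.5054e+03
Step 3: Compute denominator: E * t^3 = 130 * 9^3 = 94770
Step 4: w0 = numerator / denominator = 2.5054e+03 / 94770 = 0.0264 um


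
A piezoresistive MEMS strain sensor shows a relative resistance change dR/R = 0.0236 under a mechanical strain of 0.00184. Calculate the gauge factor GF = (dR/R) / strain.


Step 1: Identify values.
dR/R = 0.0236, strain = 0.00184
Step 2: GF = (dR/R) / strain = 0.0236 / 0.00184
GF = 12.8


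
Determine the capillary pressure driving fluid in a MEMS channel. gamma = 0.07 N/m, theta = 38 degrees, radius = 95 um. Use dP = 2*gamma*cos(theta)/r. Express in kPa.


Step 1: cos(38 deg) = 0.788
Step 2: Convert r to m: r = 95e-6 m
Step 3: dP = 2 * 0.07 * 0.788 / 95e-6 = 1161.3 Pa
Step 4: Convert Pa to kPa (divide by 1000).
dP = 1.16 kPa


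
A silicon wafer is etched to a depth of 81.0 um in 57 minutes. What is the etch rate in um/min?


Step 1: Etch rate = depth / time
Step 2: rate = 81.0 / 57
rate = 1.421 um/min


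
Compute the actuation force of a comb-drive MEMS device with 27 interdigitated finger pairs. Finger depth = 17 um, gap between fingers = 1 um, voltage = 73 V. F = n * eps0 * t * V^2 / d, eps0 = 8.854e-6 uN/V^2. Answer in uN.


Step 1: Parameters: n=27, eps0=8.854e-6 uN/V^2, t=17 um, V=73 V, d=1 um
Step 2: V^2 = 5329
Step 3: F = 27 * 8.854e-6 * 17 * 5329 / 1
F = 21.657 uN


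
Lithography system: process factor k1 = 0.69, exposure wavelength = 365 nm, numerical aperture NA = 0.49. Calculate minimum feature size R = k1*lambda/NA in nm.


Step 1: Identify values: k1 = 0.69, lambda = 365 nm, NA = 0.49
Step 2: R = k1 * lambda / NA
R = 0.69 * 365 / 0.49
R = 514.0 nm


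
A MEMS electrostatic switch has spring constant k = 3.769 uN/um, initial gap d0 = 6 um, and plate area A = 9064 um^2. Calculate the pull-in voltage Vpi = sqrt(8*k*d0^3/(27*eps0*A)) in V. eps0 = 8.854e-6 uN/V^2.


Step 1: Compute numerator: 8 * k * d0^3 = 8 * 3.769 * 6^3 = 6512.832
Step 2: Compute denominator: 27 * eps0 * A = 27 * 8.854e-6 * 9064 = 2.166822
Step 3: Vpi = sqrt(6512.832 / 2.166822)
Vpi = 54.82 V


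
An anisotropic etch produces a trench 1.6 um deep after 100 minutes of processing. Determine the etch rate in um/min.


Step 1: Etch rate = depth / time
Step 2: rate = 1.6 / 100
rate = 0.016 um/min


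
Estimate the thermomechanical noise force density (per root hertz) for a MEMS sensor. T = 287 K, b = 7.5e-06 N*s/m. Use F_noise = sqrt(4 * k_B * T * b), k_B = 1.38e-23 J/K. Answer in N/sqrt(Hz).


Step 1: Compute 4 * k_B * T * b
= 4 * 1.38e-23 * 287 * 7.5e-06
= 1.1882e-25 N^2/Hz
Step 2: F_noise = sqrt(1.1882e-25)
F_noise = 3.45e-13 N/sqrt(Hz)


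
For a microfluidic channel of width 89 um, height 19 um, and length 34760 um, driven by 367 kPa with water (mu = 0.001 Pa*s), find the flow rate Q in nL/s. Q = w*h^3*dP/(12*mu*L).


Step 1: Convert all dimensions to SI (meters).
w = 89e-6 m, h = 19e-6 m, L = 34760e-6 m, dP = 367e3 Pa
Step 2: Q = w * h^3 * dP / (12 * mu * L)
Q = 89e-6 * (19e-6)^3 * 367e3 / (12 * 0.001 * 34760e-6) = 5.3710088e-10 m^3/s
Step 3: Convert Q from m^3/s to nL/s (1 m^3 = 1e12 nL, so multiply by 1e12).
Q = 537.101 nL/s


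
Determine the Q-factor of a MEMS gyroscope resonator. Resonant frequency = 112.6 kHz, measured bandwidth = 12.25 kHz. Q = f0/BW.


Step 1: Q = f0 / bandwidth
Step 2: Q = 112.6 / 12.25
Q = 9.2


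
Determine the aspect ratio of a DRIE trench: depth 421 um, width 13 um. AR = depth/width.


Step 1: AR = depth / width
Step 2: AR = 421 / 13
AR = 32.4


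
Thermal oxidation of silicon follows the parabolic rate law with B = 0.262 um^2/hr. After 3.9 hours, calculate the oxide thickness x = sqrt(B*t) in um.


Step 1: Compute B*t = 0.262 * 3.9 = 1.0218
Step 2: x = sqrt(1.0218)
x = 1.011 um


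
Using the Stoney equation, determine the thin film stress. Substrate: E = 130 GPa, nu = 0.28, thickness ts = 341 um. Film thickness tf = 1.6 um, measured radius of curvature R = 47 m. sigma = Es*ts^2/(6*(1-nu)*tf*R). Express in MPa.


Step 1: Compute numerator: Es * ts^2 = 130 * 341^2 = 15116530 (GPa*um^2)
Step 2: Compute denominator (R in um): 6*(1-nu)*tf*R = 6*0.72*1.6*47e6 = 324864000.0 (um^2)
Step 3: sigma (GPa) = 15116530 / 324864000.0 = 4.6532e-02 GPa
Step 4: Convert to MPa (x1000): sigma = 46.5 MPa


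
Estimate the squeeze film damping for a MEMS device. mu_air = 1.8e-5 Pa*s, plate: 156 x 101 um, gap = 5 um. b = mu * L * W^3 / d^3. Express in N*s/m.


Step 1: Convert to SI.
L = 156e-6 m, W = 101e-6 m, d = 5e-6 m
Step 2: W^3 = (101e-6)^3 = 1.03e-12 m^3
Step 3: d^3 = (5e-6)^3 = 1.25e-16 m^3
Step 4: b = 1.8e-5 * 156e-6 * 1.03e-12 / 1.25e-16
b = 2.31e-05 N*s/m


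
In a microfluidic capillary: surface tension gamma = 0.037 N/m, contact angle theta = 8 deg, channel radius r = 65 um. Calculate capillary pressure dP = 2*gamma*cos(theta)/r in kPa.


Step 1: cos(8 deg) = 0.9903
Step 2: Convert r to m: r = 65e-6 m
Step 3: dP = 2 * 0.037 * 0.9903 / 65e-6 = 1127.4 Pa
Step 4: Convert Pa to kPa (divide by 1000).
dP = 1.13 kPa


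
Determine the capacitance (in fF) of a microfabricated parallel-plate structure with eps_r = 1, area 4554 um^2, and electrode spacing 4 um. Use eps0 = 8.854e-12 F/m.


Step 1: Convert area to m^2: A = 4554e-12 m^2
Step 2: Convert gap to m: d = 4e-6 m
Step 3: C = eps0 * eps_r * A / d
C = 8.854e-12 * 1 * 4554e-12 / 4e-6
Step 4: Convert to fF (multiply by 1e15).
C = 10.08 fF


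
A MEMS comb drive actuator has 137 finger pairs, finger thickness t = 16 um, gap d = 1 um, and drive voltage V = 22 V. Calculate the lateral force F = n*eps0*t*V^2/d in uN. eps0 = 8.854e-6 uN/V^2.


Step 1: Parameters: n=137, eps0=8.854e-6 uN/V^2, t=16 um, V=22 V, d=1 um
Step 2: V^2 = 484
Step 3: F = 137 * 8.854e-6 * 16 * 484 / 1
F = 9.393 uN


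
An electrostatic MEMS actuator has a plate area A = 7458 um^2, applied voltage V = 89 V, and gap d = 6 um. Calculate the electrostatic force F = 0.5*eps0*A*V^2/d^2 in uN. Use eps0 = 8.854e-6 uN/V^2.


Step 1: Identify parameters.
eps0 = 8.854e-6 uN/V^2, A = 7458 um^2, V = 89 V, d = 6 um
Step 2: Compute V^2 = 89^2 = 7921
Step 3: Compute d^2 = 6^2 = 36
Step 4: F = 0.5 * 8.854e-6 * 7458 * 7921 / 36
F = 7.265 uN


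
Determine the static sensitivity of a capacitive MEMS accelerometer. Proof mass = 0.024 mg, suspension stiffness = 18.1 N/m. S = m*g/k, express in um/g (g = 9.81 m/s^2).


Step 1: Convert mass: m = 0.024 mg = 2.40e-08 kg
Step 2: S = m * g / k = 2.40e-08 * 9.81 / 18.1
Step 3: S = 1.30e-08 m/g
Step 4: Convert to um/g: S = 0.013 um/g


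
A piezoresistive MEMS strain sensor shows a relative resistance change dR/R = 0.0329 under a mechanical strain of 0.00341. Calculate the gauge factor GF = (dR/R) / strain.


Step 1: Identify values.
dR/R = 0.0329, strain = 0.00341
Step 2: GF = (dR/R) / strain = 0.0329 / 0.00341
GF = 9.6


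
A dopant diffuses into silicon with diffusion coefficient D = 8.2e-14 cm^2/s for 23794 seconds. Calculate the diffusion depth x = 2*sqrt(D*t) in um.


Step 1: Compute D*t = 8.2e-14 * 23794 = 1.951108e-09 cm^2
Step 2: sqrt(D*t) = 4.4171e-05 cm
Step 3: x = 2 * 4.4171e-05 cm = 8.8342e-05 cm
Step 4: Convert to um (1 cm = 1e4 um): x = 0.883 um


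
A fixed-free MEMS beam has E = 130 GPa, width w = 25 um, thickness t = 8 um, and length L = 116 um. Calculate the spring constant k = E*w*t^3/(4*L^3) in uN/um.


Step 1: Convert E to consistent units (1 GPa = 1000 uN/um^2).
E = 130 GPa = 130000 uN/um^2
Step 2: Compute t^3 = 8^3 = 512
Step 3: Compute L^3 = 116^3 = 1560896
Step 4: k = 130000 * 25 * 512 / (4 * 1560896)
k = 266.5136 uN/um


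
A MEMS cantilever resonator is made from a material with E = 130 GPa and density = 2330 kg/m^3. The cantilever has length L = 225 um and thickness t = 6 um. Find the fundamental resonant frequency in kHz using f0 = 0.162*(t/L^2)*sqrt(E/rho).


Step 1: Convert units to SI.
t_SI = 6e-6 m, L_SI = 225e-6 m
Step 2: Calculate sqrt(E/rho).
sqrt(130e9 / 2330) = 7469.54 m/s
Step 3: Compute f0.
f0 = 0.162 * 6e-6 / (225e-6)^2 * 7469.54 = 143415.2 Hz = 143.42 kHz


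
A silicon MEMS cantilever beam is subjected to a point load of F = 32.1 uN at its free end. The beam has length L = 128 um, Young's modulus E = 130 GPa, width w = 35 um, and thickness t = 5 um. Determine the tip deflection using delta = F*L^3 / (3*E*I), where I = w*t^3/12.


Step 1: Calculate the second moment of area.
I = w * t^3 / 12 = 35 * 5^3 / 12 = 364.5833 um^4
Step 2: Convert E to consistent units (1 GPa = 1000 uN/um^2).
E = 130 GPa = 130000 uN/um^2
Step 3: Calculate tip deflection.
delta = F * L^3 / (3 * E * I)
delta = 32.1 * 128^3 / (3 * 130000 * 364.5833)
delta = 0.4734 um


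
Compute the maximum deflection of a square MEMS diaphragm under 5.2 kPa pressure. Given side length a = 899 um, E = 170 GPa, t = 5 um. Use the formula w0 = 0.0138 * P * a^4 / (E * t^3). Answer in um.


Step 1: Convert pressure to compatible units (E is in GPa, so P in GPa).
P = 5.2 kPa = 5.2e-6 GPa
Step 2: Compute numerator: 0.0138 * P * a^4.
a^4 = 899^4 = 653188856401
numerator = 0.0138 * 5.2e-6 * 653188856401 = 4.687283e+04
Step 3: Compute denominator: E * t^3 = 170 * 5^3 = 21250
Step 4: w0 = numerator / denominator = 4.687283e+04 / 21250 = 2.2058 um


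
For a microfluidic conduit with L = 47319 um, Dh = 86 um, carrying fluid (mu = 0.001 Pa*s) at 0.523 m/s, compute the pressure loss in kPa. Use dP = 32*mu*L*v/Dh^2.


Step 1: Convert to SI: L = 47319e-6 m, Dh = 86e-6 m
Step 2: dP = 32 * 0.001 * 47319e-6 * 0.523 / (86e-6)^2
Step 3: dP = 107075.55 Pa
Step 4: Convert to kPa: dP = 107.08 kPa


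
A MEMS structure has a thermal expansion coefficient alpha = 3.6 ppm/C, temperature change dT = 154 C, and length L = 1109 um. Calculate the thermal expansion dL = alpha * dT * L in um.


Step 1: Convert CTE: alpha = 3.6 ppm/C = 3.6e-6 /C
Step 2: dL = 3.6e-6 * 154 * 1109
dL = 0.6148 um


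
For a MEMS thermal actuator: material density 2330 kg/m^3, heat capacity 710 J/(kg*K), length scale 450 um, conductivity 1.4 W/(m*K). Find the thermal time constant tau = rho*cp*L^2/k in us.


Step 1: Convert L to m: L = 450e-6 m
Step 2: L^2 = (450e-6)^2 = 2.025e-07 m^2
Step 3: tau = 2330 * 710 * 2.025e-07 / 1.4 = 2.3928267857e-01 s
Step 4: Convert to microseconds (multiply by 1e6).
tau = 239282.679 us


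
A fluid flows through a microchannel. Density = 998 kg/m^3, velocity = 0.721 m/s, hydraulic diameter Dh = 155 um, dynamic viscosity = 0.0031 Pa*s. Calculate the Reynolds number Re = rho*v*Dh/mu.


Step 1: Convert Dh to meters: Dh = 155e-6 m
Step 2: Re = rho * v * Dh / mu
Re = 998 * 0.721 * 155e-6 / 0.0031
Re = 35.978


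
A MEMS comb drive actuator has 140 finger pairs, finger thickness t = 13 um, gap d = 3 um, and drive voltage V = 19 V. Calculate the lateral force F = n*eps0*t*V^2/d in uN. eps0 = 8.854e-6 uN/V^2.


Step 1: Parameters: n=140, eps0=8.854e-6 uN/V^2, t=13 um, V=19 V, d=3 um
Step 2: V^2 = 361
Step 3: F = 140 * 8.854e-6 * 13 * 361 / 3
F = 1.939 uN


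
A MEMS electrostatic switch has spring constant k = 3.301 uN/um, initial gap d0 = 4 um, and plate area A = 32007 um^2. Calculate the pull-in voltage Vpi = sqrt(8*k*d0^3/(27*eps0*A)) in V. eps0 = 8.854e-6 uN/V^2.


Step 1: Compute numerator: 8 * k * d0^3 = 8 * 3.301 * 4^3 = 1690.112
Step 2: Compute denominator: 27 * eps0 * A = 27 * 8.854e-6 * 32007 = 7.651529
Step 3: Vpi = sqrt(1690.112 / 7.651529)
Vpi = 14.86 V


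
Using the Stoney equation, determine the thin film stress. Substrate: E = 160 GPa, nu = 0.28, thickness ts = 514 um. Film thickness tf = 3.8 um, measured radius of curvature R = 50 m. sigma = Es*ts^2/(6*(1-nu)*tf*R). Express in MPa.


Step 1: Compute numerator: Es * ts^2 = 160 * 514^2 = 42271360 (GPa*um^2)
Step 2: Compute denominator (R in um): 6*(1-nu)*tf*R = 6*0.72*3.8*50e6 = 820800000.0 (um^2)
Step 3: sigma (GPa) = 42271360 / 820800000.0 = 5.15e-02 GPa
Step 4: Convert to MPa (x1000): sigma = 51.5 MPa
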